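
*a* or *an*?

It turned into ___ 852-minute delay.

The indefinite article is chosen by the initial *sound* of the following word, not its spelling.
The number *852* is spoken "eight hundred …", beginning with /eɪt/ — a vowel sound.
So the article is *an*: It turned into an 852-minute delay.

an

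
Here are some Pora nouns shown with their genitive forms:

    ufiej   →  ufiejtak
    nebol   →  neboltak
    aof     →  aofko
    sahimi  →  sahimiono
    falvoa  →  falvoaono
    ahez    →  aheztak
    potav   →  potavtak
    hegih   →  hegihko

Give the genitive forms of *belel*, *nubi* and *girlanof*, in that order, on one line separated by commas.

beleltak, nubiono, girlanofko

Looking at the final sound of each stem: -ko when the stem ends in a voiceless consonant (*aof*, *hegih*); -tak when the stem ends in a voiced consonant (*ufiej*, *nebol*, *ahez*, *potav*); -ono when the stem ends in a vowel (*sahimi*, *falvoa*).
*belel*: final sound = /l/, a voiced consonant → -tak → *beleltak*.
The final sound of *nubi* is /i/, which is a vowel, so the suffix is -ono, giving *nubiono*.
*girlanof*: final sound = /f/, a voiceless consonant → -ko → *girlanofko*.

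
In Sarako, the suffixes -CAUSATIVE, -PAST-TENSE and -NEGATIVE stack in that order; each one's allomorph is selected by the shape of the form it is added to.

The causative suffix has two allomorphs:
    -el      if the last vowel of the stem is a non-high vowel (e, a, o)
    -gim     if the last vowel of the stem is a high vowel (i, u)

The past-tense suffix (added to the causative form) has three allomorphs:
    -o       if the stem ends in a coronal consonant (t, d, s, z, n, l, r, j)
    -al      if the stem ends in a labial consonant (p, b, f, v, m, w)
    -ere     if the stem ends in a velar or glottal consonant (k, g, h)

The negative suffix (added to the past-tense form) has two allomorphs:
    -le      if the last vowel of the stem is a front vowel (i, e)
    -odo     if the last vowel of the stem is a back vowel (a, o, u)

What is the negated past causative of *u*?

*u* — last vowel /u/ (a high vowel) → -gim → *ugim*.
The causative form *ugim*: final consonant = /m/, labial → -al → *ugimal*.
The past-tense form *ugimal* — last vowel /a/ (a back vowel) → -odo → *ugimalodo*.

ugimalodo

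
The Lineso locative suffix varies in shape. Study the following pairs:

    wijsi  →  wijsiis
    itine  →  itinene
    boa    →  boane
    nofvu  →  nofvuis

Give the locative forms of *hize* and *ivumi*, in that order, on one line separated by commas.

The alternation tracks the last vowel of the stem — -is when the last vowel of the stem is a high vowel (*wijsi*, *nofvu*); -ne when the last vowel of the stem is a non-high vowel (*itine*, *boa*).
*hize* — last vowel /e/ (a non-high vowel) → -ne → *hizene*.
The last vowel of *ivumi* is /i/, which is a high vowel, so the suffix is -is, giving *ivumiis*.

hizene, ivumiis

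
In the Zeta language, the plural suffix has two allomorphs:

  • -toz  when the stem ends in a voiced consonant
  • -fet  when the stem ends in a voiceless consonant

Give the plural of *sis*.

sisfet

Since the final consonant of *sis* is /s/ (voiceless), it takes -fet, giving *sisfet*.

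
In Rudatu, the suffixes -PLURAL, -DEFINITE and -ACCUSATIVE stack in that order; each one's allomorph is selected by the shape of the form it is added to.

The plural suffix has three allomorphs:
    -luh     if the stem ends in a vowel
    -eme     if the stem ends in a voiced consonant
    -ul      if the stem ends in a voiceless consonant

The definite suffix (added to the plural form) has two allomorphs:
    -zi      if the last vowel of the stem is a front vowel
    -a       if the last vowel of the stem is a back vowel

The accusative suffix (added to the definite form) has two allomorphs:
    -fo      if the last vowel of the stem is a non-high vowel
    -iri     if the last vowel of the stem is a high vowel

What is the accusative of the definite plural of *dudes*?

dudesulafo

*dudes* — final sound /s/ (a voiceless consonant) → -ul → *dudesul*.
The last vowel of the plural form *dudesul* is /u/, which is a back vowel, so the definite suffix is -a, giving *dudesula*.
The last vowel of the definite form *dudesula* is /a/, which is a non-high vowel, so the accusative suffix is -fo, giving *dudesulafo*.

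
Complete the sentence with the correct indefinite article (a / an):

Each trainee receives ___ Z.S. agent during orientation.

The indefinite article is chosen by the initial *sound* of the following word, not its spelling.
The initialism *Z.S.* is read letter by letter; the first letter, Z, is pronounced /ziː/, which begins with a consonant sound.
So the article is *a*: Each trainee receives a Z.S. agent during orientation.

a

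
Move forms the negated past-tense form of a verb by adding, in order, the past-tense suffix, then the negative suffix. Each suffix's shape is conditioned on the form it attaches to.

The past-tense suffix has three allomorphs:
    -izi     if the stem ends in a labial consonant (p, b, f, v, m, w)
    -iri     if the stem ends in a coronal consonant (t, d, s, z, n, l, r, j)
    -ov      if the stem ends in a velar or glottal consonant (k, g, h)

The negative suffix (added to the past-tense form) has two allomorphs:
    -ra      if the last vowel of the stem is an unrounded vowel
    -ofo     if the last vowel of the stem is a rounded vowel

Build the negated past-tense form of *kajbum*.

kajbumizira

Since the final consonant of *kajbum* is /m/ (labial), it takes -izi, giving *kajbumizi*.
Since the last vowel of the past-tense form *kajbumizi* is /i/ (an unrounded vowel), it takes -ra, giving *kajbumizira*.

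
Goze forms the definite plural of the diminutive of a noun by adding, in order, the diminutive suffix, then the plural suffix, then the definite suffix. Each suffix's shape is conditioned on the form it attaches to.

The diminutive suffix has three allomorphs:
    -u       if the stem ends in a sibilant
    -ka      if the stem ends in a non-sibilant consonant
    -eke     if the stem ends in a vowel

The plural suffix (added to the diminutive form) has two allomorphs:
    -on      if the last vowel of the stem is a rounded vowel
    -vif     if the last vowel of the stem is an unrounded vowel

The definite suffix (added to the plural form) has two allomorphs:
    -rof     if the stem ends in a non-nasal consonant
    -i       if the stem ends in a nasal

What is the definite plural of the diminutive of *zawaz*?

zawazuoni

Since the final sound of *zawaz* is /z/ (a sibilant), it takes -u, giving *zawazu*.
Since the last vowel of the diminutive form *zawazu* is /u/ (a rounded vowel), it takes -on, giving *zawazuon*.
The final consonant of the plural form *zawazuon* is /n/, which is a nasal, so the definite suffix is -i, giving *zawazuoni*.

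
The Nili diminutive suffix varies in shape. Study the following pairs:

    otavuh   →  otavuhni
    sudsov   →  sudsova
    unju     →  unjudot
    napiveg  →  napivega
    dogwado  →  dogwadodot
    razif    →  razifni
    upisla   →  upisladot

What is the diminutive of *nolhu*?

The alternation tracks the final sound of the stem — -ni when the stem ends in a voiceless consonant (*otavuh*, *razif*); -a when the stem ends in a voiced consonant (*sudsov*, *napiveg*); -dot when the stem ends in a vowel (*unju*, *dogwado*, *upisla*).
Since the final sound of *nolhu* is /u/ (a vowel), it takes -dot, giving *nolhudot*.

nolhudot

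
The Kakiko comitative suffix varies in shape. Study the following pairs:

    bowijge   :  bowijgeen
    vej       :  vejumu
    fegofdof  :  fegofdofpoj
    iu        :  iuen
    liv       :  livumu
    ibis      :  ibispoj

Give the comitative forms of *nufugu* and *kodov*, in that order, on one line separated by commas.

The alternation tracks the final sound of the stem — -poj when the stem ends in a voiceless consonant (*fegofdof*, *ibis*); -umu when the stem ends in a voiced consonant (*vej*, *liv*); -en when the stem ends in a vowel (*bowijge*, *iu*).
The final sound of *nufugu* is /u/, which is a vowel, so the suffix is -en, giving *nufuguen*.
*kodov*: final sound = /v/, a voiced consonant → -umu → *kodovumu*.

nufuguen, kodovumu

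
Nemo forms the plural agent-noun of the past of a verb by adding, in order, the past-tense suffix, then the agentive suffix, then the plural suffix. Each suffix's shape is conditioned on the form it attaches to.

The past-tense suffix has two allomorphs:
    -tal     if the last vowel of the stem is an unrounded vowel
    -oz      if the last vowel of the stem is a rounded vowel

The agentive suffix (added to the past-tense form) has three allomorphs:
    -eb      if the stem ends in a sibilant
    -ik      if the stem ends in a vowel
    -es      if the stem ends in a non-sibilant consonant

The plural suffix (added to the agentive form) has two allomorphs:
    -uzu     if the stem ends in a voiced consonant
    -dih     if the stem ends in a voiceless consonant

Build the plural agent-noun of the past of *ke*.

ketalesdih

Since the last vowel of *ke* is /e/ (an unrounded vowel), it takes -tal, giving *ketal*.
The past-tense form *ketal*: final sound = /l/, a non-sibilant consonant → -es → *ketales*.
The agentive form *ketales*: final consonant = /s/, voiceless → -dih → *ketalesdih*.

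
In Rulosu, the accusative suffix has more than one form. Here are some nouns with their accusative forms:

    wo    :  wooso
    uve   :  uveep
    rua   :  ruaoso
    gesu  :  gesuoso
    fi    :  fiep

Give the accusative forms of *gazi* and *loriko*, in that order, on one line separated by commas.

Looking at the last vowel of each stem: -ep when the last vowel of the stem is a front vowel (*uve*, *fi*); -oso when the last vowel of the stem is a back vowel (*wo*, *rua*, *gesu*).
*gazi* — last vowel /i/ (a front vowel) → -ep → *gaziep*.
*loriko* — last vowel /o/ (a back vowel) → -oso → *lorikooso*.

gaziep, lorikooso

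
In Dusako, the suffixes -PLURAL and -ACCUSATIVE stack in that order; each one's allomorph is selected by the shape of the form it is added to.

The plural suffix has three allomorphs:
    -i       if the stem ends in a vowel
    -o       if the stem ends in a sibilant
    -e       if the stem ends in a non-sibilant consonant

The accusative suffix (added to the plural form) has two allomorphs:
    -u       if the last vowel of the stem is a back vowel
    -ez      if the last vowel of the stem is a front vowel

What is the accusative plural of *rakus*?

rakusou

*rakus*: final sound = /s/, a sibilant → -o → *rakuso*.
Since the last vowel of the plural form *rakuso* is /o/ (a back vowel), it takes -u, giving *rakusou*.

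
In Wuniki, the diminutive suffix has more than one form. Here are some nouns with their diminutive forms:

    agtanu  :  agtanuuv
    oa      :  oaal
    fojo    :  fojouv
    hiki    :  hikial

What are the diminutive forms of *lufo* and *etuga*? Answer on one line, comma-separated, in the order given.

The suffix is conditioned by the last vowel: -uv when the last vowel of the stem is a rounded vowel (*agtanu*, *fojo*); -al when the last vowel of the stem is an unrounded vowel (*oa*, *hiki*).
*lufo* — last vowel /o/ (a rounded vowel) → -uv → *lufouv*.
*etuga* — last vowel /a/ (an unrounded vowel) → -al → *etugaal*.

lufouv, etugaal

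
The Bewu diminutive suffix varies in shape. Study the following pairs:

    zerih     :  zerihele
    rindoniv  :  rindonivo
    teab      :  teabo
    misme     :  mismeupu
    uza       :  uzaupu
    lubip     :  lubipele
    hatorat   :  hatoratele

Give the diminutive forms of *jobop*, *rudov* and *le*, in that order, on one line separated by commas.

jobopele, rudovo, leupu

Looking at the final sound of each stem: -ele when the stem ends in a voiceless consonant (*zerih*, *lubip*, *hatorat*); -o when the stem ends in a voiced consonant (*rindoniv*, *teab*); -upu when the stem ends in a vowel (*misme*, *uza*).
*jobop*: final sound = /p/, a voiceless consonant → -ele → *jobopele*.
The final sound of *rudov* is /v/, which is a voiced consonant, so the suffix is -o, giving *rudovo*.
Since the final sound of *le* is /e/ (a vowel), it takes -upu, giving *leupu*.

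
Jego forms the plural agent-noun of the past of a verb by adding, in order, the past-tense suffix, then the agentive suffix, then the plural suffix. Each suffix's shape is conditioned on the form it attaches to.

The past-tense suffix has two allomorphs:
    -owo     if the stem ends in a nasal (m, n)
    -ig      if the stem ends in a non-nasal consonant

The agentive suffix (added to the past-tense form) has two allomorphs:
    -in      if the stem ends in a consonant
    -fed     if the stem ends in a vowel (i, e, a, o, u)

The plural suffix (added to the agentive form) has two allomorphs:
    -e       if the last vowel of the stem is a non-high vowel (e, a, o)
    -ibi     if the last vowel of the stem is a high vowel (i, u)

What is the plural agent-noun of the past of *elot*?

elotiginibi

*elot* — final consonant /t/ (non-nasal) → -ig → *elotig*.
Since the final sound of the past-tense form *elotig* is /g/ (a consonant), it takes -in, giving *elotigin*.
The agentive form *elotigin* — last vowel /i/ (a high vowel) → -ibi → *elotiginibi*.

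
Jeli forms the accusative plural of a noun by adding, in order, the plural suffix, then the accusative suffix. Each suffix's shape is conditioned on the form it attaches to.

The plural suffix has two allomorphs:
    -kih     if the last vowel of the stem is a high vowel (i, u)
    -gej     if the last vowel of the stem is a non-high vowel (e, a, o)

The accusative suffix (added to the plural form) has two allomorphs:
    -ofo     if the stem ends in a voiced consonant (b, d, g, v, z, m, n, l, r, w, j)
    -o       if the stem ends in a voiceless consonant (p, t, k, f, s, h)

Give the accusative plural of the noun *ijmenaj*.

ijmenajgejofo

The last vowel of *ijmenaj* is /a/, which is a non-high vowel, so the plural suffix is -gej, giving *ijmenajgej*.
The plural form *ijmenajgej*: final consonant = /j/, voiced → -ofo → *ijmenajgejofo*.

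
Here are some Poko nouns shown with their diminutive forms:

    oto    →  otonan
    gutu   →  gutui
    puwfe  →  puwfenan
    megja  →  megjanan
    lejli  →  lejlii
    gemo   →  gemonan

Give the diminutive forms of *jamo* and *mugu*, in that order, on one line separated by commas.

The suffix is conditioned by the last vowel: -i when the last vowel of the stem is a high vowel (*gutu*, *lejli*); -nan when the last vowel of the stem is a non-high vowel (*oto*, *puwfe*, *megja*, *gemo*).
*jamo*: last vowel = /o/, a non-high vowel → -nan → *jamonan*.
*mugu*: last vowel = /u/, a high vowel → -i → *mugui*.

jamonan, mugui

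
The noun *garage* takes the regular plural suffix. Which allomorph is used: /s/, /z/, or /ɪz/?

/ɪz/

The stem *garage* ends in a sibilant (/s, z, ʃ, ʒ, tʃ, dʒ/).
The plural suffix surfaces as /ɪz/ after sibilants, /s/ after other voiceless consonants, and /z/ after other voiced sounds.
So the plural -s on *garage* is pronounced /ɪz/.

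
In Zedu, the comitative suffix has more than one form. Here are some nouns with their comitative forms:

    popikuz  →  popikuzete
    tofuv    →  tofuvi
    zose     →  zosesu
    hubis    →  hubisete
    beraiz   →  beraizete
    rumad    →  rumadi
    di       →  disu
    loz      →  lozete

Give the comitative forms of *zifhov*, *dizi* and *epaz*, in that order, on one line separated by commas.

The alternation tracks the final sound of the stem — -ete when the stem ends in a sibilant (*popikuz*, *hubis*, *beraiz*, *loz*); -i when the stem ends in a non-sibilant consonant (*tofuv*, *rumad*); -su when the stem ends in a vowel (*zose*, *di*).
Since the final sound of *zifhov* is /v/ (a non-sibilant consonant), it takes -i, giving *zifhovi*.
*dizi* — final sound /i/ (a vowel) → -su → *dizisu*.
Since the final sound of *epaz* is /z/ (a sibilant), it takes -ete, giving *epazete*.

zifhovi, dizisu, epazete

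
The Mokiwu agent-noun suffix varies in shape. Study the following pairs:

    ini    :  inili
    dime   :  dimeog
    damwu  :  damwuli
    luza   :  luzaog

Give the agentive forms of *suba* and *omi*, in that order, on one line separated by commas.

subaog, omili

The alternation tracks the last vowel of the stem — -li when the last vowel of the stem is a high vowel (*ini*, *damwu*); -og when the last vowel of the stem is a non-high vowel (*dime*, *luza*).
Since the last vowel of *suba* is /a/ (a non-high vowel), it takes -og, giving *subaog*.
*omi*: last vowel = /i/, a high vowel → -li → *omili*.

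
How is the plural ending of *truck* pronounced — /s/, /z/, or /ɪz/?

/s/

The stem *truck* ends in a voiceless non-sibilant consonant.
The plural suffix surfaces as /ɪz/ after sibilants, /s/ after other voiceless consonants, and /z/ after other voiced sounds.
So the plural -s on *truck* is pronounced /s/.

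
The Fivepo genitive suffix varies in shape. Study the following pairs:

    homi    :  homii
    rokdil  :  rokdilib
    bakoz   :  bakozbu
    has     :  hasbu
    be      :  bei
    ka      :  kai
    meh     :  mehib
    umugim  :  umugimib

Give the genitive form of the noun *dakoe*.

dakoei

The pattern is sibilance of the final sound: -bu when the stem ends in a sibilant (*bakoz*, *has*); -ib when the stem ends in a non-sibilant consonant (*rokdil*, *meh*, *umugim*); -i when the stem ends in a vowel (*homi*, *be*, *ka*).
*dakoe*: final sound = /e/, a vowel → -i → *dakoei*.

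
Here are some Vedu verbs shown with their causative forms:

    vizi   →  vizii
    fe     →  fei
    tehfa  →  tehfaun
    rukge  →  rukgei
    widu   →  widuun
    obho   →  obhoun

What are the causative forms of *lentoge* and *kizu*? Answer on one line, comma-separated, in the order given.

lentogei, kizuun

The alternation tracks the last vowel of the stem — -i when the last vowel of the stem is a front vowel (*vizi*, *fe*, *rukge*); -un when the last vowel of the stem is a back vowel (*tehfa*, *widu*, *obho*).
*lentoge*: last vowel = /e/, a front vowel → -i → *lentogei*.
The last vowel of *kizu* is /u/, which is a back vowel, so the suffix is -un, giving *kizuun*.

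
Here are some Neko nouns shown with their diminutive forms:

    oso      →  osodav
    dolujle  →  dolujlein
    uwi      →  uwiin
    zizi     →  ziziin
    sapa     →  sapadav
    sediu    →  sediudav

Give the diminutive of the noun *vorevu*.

vorevudav

Looking at the last vowel of each stem: -in when the last vowel of the stem is a front vowel (*dolujle*, *uwi*, *zizi*); -dav when the last vowel of the stem is a back vowel (*oso*, *sapa*, *sediu*).
*vorevu* — last vowel /u/ (a back vowel) → -dav → *vorevudav*.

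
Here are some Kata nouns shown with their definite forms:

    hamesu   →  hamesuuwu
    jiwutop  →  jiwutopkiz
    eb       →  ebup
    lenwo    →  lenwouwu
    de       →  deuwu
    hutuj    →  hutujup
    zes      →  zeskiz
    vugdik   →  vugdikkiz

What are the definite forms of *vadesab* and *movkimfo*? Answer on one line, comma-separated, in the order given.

vadesabup, movkimfouwu

Looking at the final sound of each stem: -kiz when the stem ends in a voiceless consonant (*jiwutop*, *zes*, *vugdik*); -up when the stem ends in a voiced consonant (*eb*, *hutuj*); -uwu when the stem ends in a vowel (*hamesu*, *lenwo*, *de*).
*vadesab*: final sound = /b/, a voiced consonant → -up → *vadesabup*.
*movkimfo* — final sound /o/ (a vowel) → -uwu → *movkimfouwu*.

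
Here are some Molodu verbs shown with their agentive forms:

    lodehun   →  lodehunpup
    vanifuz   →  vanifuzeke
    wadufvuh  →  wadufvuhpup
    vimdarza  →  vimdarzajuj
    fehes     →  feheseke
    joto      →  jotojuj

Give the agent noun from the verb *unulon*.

Looking at the final sound of each stem: -eke when the stem ends in a sibilant (*vanifuz*, *fehes*); -pup when the stem ends in a non-sibilant consonant (*lodehun*, *wadufvuh*); -juj when the stem ends in a vowel (*vimdarza*, *joto*).
Since the final sound of *unulon* is /n/ (a non-sibilant consonant), it takes -pup, giving *unulonpup*.

unulonpup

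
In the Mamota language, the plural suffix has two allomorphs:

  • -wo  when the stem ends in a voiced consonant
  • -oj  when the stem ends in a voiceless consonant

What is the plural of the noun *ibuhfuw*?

The final consonant of *ibuhfuw* is /w/, which is voiced, so the suffix is -wo, giving *ibuhfuwwo*.

ibuhfuwwo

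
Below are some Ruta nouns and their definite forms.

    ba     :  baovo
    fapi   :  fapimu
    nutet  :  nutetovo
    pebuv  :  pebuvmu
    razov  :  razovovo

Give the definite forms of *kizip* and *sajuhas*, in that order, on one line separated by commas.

kizipmu, sajuhasovo

The suffix is conditioned by the last vowel: -mu when the last vowel of the stem is a high vowel (*fapi*, *pebuv*); -ovo when the last vowel of the stem is a non-high vowel (*ba*, *nutet*, *razov*).
The last vowel of *kizip* is /i/, which is a high vowel, so the suffix is -mu, giving *kizipmu*.
*sajuhas*: last vowel = /a/, a non-high vowel → -ovo → *sajuhasovo*.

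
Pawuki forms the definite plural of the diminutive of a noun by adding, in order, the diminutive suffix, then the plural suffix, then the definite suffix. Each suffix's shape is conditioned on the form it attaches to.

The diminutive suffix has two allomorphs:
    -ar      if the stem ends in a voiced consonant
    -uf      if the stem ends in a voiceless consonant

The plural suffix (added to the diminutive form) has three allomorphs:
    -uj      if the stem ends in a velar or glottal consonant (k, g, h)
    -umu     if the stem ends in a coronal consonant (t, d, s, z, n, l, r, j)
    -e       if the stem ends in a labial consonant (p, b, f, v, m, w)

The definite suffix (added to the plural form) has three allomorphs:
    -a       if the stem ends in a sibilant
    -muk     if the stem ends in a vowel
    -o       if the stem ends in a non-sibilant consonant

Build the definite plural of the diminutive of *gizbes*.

gizbesufemuk

Since the final consonant of *gizbes* is /s/ (voiceless), it takes -uf, giving *gizbesuf*.
The diminutive form *gizbesuf*: final consonant = /f/, labial → -e → *gizbesufe*.
Since the final sound of the plural form *gizbesufe* is /e/ (a vowel), it takes -muk, giving *gizbesufemuk*.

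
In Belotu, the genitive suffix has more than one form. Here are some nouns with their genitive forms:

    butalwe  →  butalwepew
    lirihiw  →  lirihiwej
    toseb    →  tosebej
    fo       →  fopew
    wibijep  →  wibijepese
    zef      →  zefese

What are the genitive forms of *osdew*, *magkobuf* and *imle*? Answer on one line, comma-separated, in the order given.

The pattern is voicing of the final sound: -ese when the stem ends in a voiceless consonant (*wibijep*, *zef*); -ej when the stem ends in a voiced consonant (*lirihiw*, *toseb*); -pew when the stem ends in a vowel (*butalwe*, *fo*).
*osdew* — final sound /w/ (a voiced consonant) → -ej → *osdewej*.
Since the final sound of *magkobuf* is /f/ (a voiceless consonant), it takes -ese, giving *magkobufese*.
The final sound of *imle* is /e/, which is a vowel, so the suffix is -pew, giving *imlepew*.

osdewej, magkobufese, imlepew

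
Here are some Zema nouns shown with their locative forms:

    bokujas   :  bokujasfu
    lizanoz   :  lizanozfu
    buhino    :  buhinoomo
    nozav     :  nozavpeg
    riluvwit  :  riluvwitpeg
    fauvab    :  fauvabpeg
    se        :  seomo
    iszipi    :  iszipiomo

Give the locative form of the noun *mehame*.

mehameomo

The suffix is conditioned by the final sound: -fu when the stem ends in a sibilant (*bokujas*, *lizanoz*); -peg when the stem ends in a non-sibilant consonant (*nozav*, *riluvwit*, *fauvab*); -omo when the stem ends in a vowel (*buhino*, *se*, *iszipi*).
The final sound of *mehame* is /e/, which is a vowel, so the suffix is -omo, giving *mehameomo*.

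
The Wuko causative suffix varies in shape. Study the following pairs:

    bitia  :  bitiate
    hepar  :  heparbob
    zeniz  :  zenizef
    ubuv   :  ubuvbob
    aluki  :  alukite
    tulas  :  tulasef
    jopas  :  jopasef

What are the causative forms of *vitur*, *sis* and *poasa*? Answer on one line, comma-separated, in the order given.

viturbob, sisef, poasate

Looking at the final sound of each stem: -ef when the stem ends in a sibilant (*zeniz*, *tulas*, *jopas*); -bob when the stem ends in a non-sibilant consonant (*hepar*, *ubuv*); -te when the stem ends in a vowel (*bitia*, *aluki*).
Since the final sound of *vitur* is /r/ (a non-sibilant consonant), it takes -bob, giving *viturbob*.
The final sound of *sis* is /s/, which is a sibilant, so the suffix is -ef, giving *sisef*.
*poasa* — final sound /a/ (a vowel) → -te → *poasate*.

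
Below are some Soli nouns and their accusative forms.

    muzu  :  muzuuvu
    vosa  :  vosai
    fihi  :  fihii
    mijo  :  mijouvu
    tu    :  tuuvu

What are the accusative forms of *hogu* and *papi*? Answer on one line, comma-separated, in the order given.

hoguuvu, papii

Looking at the last vowel of each stem: -uvu when the last vowel of the stem is a rounded vowel (*muzu*, *mijo*, *tu*); -i when the last vowel of the stem is an unrounded vowel (*vosa*, *fihi*).
*hogu* — last vowel /u/ (a rounded vowel) → -uvu → *hoguuvu*.
The last vowel of *papi* is /i/, which is an unrounded vowel, so the suffix is -i, giving *papii*.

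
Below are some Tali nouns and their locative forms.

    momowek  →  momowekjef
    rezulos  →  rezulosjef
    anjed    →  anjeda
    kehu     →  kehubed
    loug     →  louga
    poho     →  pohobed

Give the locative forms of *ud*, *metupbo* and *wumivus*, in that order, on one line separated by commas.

Looking at the final sound of each stem: -jef when the stem ends in a voiceless consonant (*momowek*, *rezulos*); -a when the stem ends in a voiced consonant (*anjed*, *loug*); -bed when the stem ends in a vowel (*kehu*, *poho*).
*ud*: final sound = /d/, a voiced consonant → -a → *uda*.
*metupbo* — final sound /o/ (a vowel) → -bed → *metupbobed*.
Since the final sound of *wumivus* is /s/ (a voiceless consonant), it takes -jef, giving *wumivusjef*.

uda, metupbobed, wumivusjef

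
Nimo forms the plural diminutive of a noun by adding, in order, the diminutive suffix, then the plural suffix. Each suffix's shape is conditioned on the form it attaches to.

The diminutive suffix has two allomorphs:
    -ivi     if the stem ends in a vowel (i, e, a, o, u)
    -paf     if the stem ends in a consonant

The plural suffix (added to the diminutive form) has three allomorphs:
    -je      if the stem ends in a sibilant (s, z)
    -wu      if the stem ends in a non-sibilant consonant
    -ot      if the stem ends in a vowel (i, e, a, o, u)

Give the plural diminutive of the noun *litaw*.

litawpafwu

*litaw* — final sound /w/ (a consonant) → -paf → *litawpaf*.
The final sound of the diminutive form *litawpaf* is /f/, which is a non-sibilant consonant, so the plural suffix is -wu, giving *litawpafwu*.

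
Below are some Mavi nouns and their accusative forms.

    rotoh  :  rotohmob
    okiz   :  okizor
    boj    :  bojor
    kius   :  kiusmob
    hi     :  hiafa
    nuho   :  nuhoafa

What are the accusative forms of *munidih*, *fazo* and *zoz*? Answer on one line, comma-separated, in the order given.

Looking at the final sound of each stem: -mob when the stem ends in a voiceless consonant (*rotoh*, *kius*); -or when the stem ends in a voiced consonant (*okiz*, *boj*); -afa when the stem ends in a vowel (*hi*, *nuho*).
Since the final sound of *munidih* is /h/ (a voiceless consonant), it takes -mob, giving *munidihmob*.
*fazo* — final sound /o/ (a vowel) → -afa → *fazoafa*.
*zoz* — final sound /z/ (a voiced consonant) → -or → *zozor*.

munidihmob, fazoafa, zozor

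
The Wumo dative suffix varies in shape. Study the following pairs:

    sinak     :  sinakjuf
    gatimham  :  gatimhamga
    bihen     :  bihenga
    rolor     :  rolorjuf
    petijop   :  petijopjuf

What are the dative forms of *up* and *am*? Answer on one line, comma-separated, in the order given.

upjuf, amga

The alternation tracks the final consonant of the stem — -ga when the stem ends in a nasal (*gatimham*, *bihen*); -juf when the stem ends in a non-nasal consonant (*sinak*, *rolor*, *petijop*).
The final consonant of *up* is /p/, which is non-nasal, so the suffix is -juf, giving *upjuf*.
*am*: final consonant = /m/, a nasal → -ga → *amga*.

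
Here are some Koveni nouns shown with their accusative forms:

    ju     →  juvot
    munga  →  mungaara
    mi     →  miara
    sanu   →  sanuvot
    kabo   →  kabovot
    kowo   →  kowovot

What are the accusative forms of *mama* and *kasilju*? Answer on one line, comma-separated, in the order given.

mamaara, kasiljuvot

The pattern is rounding harmony: -vot when the last vowel of the stem is a rounded vowel (*ju*, *sanu*, *kabo*, *kowo*); -ara when the last vowel of the stem is an unrounded vowel (*munga*, *mi*).
Since the last vowel of *mama* is /a/ (an unrounded vowel), it takes -ara, giving *mamaara*.
*kasilju* — last vowel /u/ (a rounded vowel) → -vot → *kasiljuvot*.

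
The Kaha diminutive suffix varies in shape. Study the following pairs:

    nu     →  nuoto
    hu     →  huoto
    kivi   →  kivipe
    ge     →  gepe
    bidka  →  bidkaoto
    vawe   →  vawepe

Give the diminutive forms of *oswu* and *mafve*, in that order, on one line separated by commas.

The suffix is conditioned by the last vowel: -pe when the last vowel of the stem is a front vowel (*kivi*, *ge*, *vawe*); -oto when the last vowel of the stem is a back vowel (*nu*, *hu*, *bidka*).
The last vowel of *oswu* is /u/, which is a back vowel, so the suffix is -oto, giving *oswuoto*.
The last vowel of *mafve* is /e/, which is a front vowel, so the suffix is -pe, giving *mafvepe*.

oswuoto, mafvepe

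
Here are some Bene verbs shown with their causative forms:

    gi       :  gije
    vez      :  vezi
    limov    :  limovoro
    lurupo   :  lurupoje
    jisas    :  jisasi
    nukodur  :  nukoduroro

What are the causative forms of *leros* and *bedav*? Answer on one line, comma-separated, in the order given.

The pattern is sibilance of the final sound: -i when the stem ends in a sibilant (*vez*, *jisas*); -oro when the stem ends in a non-sibilant consonant (*limov*, *nukodur*); -je when the stem ends in a vowel (*gi*, *lurupo*).
Since the final sound of *leros* is /s/ (a sibilant), it takes -i, giving *lerosi*.
*bedav*: final sound = /v/, a non-sibilant consonant → -oro → *bedavoro*.

lerosi, bedavoro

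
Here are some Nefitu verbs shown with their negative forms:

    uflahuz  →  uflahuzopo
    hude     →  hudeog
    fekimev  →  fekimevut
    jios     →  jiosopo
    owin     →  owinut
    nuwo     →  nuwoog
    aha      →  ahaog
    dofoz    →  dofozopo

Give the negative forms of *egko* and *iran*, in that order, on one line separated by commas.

The alternation tracks the final sound of the stem — -opo when the stem ends in a sibilant (*uflahuz*, *jios*, *dofoz*); -ut when the stem ends in a non-sibilant consonant (*fekimev*, *owin*); -og when the stem ends in a vowel (*hude*, *nuwo*, *aha*).
Since the final sound of *egko* is /o/ (a vowel), it takes -og, giving *egkoog*.
*iran*: final sound = /n/, a non-sibilant consonant → -ut → *iranut*.

egkoog, iranut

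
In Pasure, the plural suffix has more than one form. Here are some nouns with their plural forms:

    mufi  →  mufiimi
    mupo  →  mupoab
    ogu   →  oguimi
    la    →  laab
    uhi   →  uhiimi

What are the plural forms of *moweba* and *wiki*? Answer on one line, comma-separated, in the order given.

mowebaab, wikiimi

The alternation tracks the last vowel of the stem — -imi when the last vowel of the stem is a high vowel (*mufi*, *ogu*, *uhi*); -ab when the last vowel of the stem is a non-high vowel (*mupo*, *la*).
*moweba*: last vowel = /a/, a non-high vowel → -ab → *mowebaab*.
Since the last vowel of *wiki* is /i/ (a high vowel), it takes -imi, giving *wikiimi*.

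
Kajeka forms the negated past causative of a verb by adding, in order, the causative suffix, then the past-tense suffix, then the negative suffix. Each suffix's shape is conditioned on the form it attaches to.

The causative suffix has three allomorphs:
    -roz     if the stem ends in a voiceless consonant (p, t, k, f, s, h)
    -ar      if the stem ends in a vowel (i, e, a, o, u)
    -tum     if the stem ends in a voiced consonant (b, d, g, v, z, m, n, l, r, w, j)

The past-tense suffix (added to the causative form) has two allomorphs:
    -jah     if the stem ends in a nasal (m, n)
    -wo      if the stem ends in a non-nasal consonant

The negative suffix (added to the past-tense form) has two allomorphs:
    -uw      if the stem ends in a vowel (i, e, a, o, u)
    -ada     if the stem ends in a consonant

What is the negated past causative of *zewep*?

zeweprozwouw

*zewep*: final sound = /p/, a voiceless consonant → -roz → *zeweproz*.
Since the final consonant of the causative form *zeweproz* is /z/ (non-nasal), it takes -wo, giving *zeweprozwo*.
The final sound of the past-tense form *zeweprozwo* is /o/, which is a vowel, so the negative suffix is -uw, giving *zeweprozwouw*.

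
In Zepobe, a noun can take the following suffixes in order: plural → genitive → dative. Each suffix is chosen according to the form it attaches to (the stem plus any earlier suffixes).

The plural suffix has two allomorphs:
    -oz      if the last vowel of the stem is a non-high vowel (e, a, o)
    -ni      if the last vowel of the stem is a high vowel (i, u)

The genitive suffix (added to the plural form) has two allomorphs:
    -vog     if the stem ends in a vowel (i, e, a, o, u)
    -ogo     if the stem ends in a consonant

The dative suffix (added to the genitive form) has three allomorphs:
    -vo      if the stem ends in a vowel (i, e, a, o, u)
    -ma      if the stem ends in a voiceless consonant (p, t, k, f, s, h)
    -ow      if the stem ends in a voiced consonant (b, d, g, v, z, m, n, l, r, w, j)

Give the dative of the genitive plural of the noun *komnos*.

Since the last vowel of *komnos* is /o/ (a non-high vowel), it takes -oz, giving *komnosoz*.
The plural form *komnosoz*: final sound = /z/, a consonant → -ogo → *komnosozogo*.
The genitive form *komnosozogo* — final sound /o/ (a vowel) → -vo → *komnosozogovo*.

komnosozogovo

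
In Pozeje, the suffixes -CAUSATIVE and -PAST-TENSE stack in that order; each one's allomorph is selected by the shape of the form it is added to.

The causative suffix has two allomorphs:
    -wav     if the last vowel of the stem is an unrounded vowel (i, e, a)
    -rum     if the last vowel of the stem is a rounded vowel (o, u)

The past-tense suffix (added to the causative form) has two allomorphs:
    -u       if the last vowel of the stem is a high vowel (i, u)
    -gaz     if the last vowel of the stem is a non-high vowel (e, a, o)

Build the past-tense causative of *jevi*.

jeviwavgaz

*jevi* — last vowel /i/ (an unrounded vowel) → -wav → *jeviwav*.
The causative form *jeviwav* — last vowel /a/ (a non-high vowel) → -gaz → *jeviwavgaz*.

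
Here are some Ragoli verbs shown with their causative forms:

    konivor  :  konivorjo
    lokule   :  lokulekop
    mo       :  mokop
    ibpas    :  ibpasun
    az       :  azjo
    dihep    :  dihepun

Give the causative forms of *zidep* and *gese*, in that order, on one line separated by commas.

Looking at the final sound of each stem: -un when the stem ends in a voiceless consonant (*ibpas*, *dihep*); -jo when the stem ends in a voiced consonant (*konivor*, *az*); -kop when the stem ends in a vowel (*lokule*, *mo*).
*zidep* — final sound /p/ (a voiceless consonant) → -un → *zidepun*.
*gese*: final sound = /e/, a vowel → -kop → *gesekop*.

zidepun, gesekop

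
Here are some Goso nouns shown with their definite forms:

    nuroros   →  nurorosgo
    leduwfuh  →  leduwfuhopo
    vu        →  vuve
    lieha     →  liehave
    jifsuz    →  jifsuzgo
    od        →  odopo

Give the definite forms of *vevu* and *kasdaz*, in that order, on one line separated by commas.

vevuve, kasdazgo

Looking at the final sound of each stem: -go when the stem ends in a sibilant (*nuroros*, *jifsuz*); -opo when the stem ends in a non-sibilant consonant (*leduwfuh*, *od*); -ve when the stem ends in a vowel (*vu*, *lieha*).
*vevu* — final sound /u/ (a vowel) → -ve → *vevuve*.
*kasdaz* — final sound /z/ (a sibilant) → -go → *kasdazgo*.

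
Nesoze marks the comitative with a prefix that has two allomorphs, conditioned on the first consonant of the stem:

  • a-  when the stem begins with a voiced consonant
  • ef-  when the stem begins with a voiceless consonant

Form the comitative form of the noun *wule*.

awule

*wule* — first consonant /w/ (voiced) → a- → *awule*.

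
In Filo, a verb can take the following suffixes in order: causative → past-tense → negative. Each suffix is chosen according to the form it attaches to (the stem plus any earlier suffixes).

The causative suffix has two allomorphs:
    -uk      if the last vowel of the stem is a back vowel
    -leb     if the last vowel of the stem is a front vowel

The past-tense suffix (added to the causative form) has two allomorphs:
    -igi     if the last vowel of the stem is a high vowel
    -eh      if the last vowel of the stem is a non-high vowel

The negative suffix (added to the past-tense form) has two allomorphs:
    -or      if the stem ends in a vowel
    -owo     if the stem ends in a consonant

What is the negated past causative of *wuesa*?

*wuesa*: last vowel = /a/, a back vowel → -uk → *wuesauk*.
The causative form *wuesauk*: last vowel = /u/, a high vowel → -igi → *wuesaukigi*.
The final sound of the past-tense form *wuesaukigi* is /i/, which is a vowel, so the negative suffix is -or, giving *wuesaukigior*.

wuesaukigior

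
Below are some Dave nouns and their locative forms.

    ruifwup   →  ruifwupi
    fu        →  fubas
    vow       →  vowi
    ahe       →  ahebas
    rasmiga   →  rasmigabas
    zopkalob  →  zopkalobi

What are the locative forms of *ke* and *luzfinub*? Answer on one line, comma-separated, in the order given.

kebas, luzfinubi

The alternation tracks the final sound of the stem — -i when the stem ends in a consonant (*ruifwup*, *vow*, *zopkalob*); -bas when the stem ends in a vowel (*fu*, *ahe*, *rasmiga*).
*ke* — final sound /e/ (a vowel) → -bas → *kebas*.
The final sound of *luzfinub* is /b/, which is a consonant, so the suffix is -i, giving *luzfinubi*.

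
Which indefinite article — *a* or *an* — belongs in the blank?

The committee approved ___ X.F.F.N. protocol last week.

The indefinite article is chosen by the initial *sound* of the following word, not its spelling.
The initialism *X.F.F.N.* is read letter by letter; the first letter, X, is pronounced /ɛks/, which begins with a vowel sound.
So the article is *an*: The committee approved an X.F.F.N. protocol last week.

an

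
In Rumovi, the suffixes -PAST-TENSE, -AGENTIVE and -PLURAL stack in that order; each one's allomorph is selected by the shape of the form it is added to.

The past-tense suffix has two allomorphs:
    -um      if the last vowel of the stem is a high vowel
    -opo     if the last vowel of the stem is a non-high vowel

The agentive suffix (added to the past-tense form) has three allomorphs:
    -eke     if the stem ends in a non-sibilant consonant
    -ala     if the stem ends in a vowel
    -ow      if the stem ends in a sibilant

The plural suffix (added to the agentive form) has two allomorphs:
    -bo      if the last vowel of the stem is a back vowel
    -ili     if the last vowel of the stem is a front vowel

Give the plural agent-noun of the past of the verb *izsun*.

*izsun*: last vowel = /u/, a high vowel → -um → *izsunum*.
The final sound of the past-tense form *izsunum* is /m/, which is a non-sibilant consonant, so the agentive suffix is -eke, giving *izsunumeke*.
Since the last vowel of the agentive form *izsunumeke* is /e/ (a front vowel), it takes -ili, giving *izsunumekeili*.

izsunumekeili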